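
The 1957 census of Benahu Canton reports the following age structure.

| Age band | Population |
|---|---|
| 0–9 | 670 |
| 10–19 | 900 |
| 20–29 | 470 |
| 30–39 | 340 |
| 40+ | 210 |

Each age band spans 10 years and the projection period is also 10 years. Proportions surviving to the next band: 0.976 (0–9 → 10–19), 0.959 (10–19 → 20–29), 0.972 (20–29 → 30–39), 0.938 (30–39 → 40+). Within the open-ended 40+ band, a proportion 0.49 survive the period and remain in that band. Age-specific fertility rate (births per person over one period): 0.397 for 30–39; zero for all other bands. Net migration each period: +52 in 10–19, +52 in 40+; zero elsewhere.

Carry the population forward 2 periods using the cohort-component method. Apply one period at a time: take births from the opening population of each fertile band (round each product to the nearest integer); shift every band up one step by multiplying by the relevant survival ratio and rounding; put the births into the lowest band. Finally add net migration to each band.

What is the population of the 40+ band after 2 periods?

After projecting period 1:
Births: 340 * 0.397 = 135
10–19: 670 * 0.976 = 654
20–29: 900 * 0.959 = 863
30–39: 470 * 0.972 = 457
40+: 340 * 0.938 + 210 * 0.49 = 319 + 103 = 422
Net migration: 10–19 + 52 → 706; 40+ + 52 → 474
End of period: [135, 706, 863, 457, 474]
After projecting period 2:
Births: 457 * 0.397 = 181
10–19: 135 * 0.976 = 132
20–29: 706 * 0.959 = 677
30–39: 863 * 0.972 = 839
40+: 457 * 0.938 + 474 * 0.49 = 429 + 232 = 661
Net migration: 10–19 + 52 → 184; 40+ + 52 → 713
End of period: [181, 184, 677, 839, 713]

713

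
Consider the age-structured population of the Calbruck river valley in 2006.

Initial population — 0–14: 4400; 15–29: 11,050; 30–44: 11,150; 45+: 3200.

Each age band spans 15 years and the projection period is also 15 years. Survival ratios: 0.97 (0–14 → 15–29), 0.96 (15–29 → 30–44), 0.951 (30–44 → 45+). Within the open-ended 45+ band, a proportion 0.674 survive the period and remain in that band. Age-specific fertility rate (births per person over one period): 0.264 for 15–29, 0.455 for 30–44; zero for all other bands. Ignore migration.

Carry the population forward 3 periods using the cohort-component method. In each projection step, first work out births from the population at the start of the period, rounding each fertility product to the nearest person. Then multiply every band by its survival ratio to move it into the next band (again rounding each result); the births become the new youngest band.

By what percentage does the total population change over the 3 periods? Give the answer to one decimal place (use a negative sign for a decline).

Numbering the bands 1..4 from youngest to oldest:
— Period 1 —
Births: 11050 × 0.264 = 2917, 11150 × 0.455 = 5073 — total 7990
Band 2: 4400 × 0.97 = 4268
Band 3: 11050 × 0.96 = 10608
Band 4: 11150 × 0.951 + 3200 × 0.674 = 10604 + 2157 = 12761
End of period: [7990, 4268, 10608, 12761]
— Period 2 —
Births: 4268 × 0.264 = 1127, 10608 × 0.455 = 4827 — total 5954
Band 2: 7990 × 0.97 = 7750
Band 3: 4268 × 0.96 = 4097
Band 4: 10608 × 0.951 + 12761 × 0.674 = 10088 + 8601 = 18689
End of period: [5954, 7750, 4097, 18689]
— Period 3 —
Births: 7750 × 0.264 = 2046, 4097 × 0.455 = 1864 — total 3910
Band 2: 5954 × 0.97 = 5775
Band 3: 7750 × 0.96 = 7440
Band 4: 4097 × 0.951 + 18689 × 0.674 = 3896 + 12596 = 16492
End of period: [3910, 5775, 7440, 16492]
Total: 29800 → 33617; change = 3817; percentage change = 12.8%

12.8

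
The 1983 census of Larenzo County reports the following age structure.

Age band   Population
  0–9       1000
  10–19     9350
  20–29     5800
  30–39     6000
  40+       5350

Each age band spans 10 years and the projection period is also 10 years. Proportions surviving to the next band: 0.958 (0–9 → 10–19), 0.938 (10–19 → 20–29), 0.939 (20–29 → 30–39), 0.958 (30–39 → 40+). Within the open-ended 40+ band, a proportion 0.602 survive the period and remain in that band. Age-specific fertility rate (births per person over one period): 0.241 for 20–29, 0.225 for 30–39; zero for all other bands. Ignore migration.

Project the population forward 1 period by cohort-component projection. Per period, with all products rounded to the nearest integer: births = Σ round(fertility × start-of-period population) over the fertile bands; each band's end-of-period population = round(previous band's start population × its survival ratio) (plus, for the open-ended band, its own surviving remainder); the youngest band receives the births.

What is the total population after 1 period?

(Groups numbered youngest = 1 to oldest = 5.)
Period 1:
Births: 5800 × 0.241 = 1398 ; 6000 × 0.225 = 1350 ⇒ total 2748
Group 2: 1000 × 0.958 = 958
Group 3: 9350 × 0.938 = 8770
Group 4: 5800 × 0.939 = 5446
Group 5: 6000 × 0.958 + 5350 × 0.602 = 5748 + 3221 = 8969
Population now: 0–9=2748, 10–19=958, 20–29=8770, 30–39=5446, 40+=8969
Total after period 1: 2748 + 958 + 8770 + 5446 + 8969 = 26891

26891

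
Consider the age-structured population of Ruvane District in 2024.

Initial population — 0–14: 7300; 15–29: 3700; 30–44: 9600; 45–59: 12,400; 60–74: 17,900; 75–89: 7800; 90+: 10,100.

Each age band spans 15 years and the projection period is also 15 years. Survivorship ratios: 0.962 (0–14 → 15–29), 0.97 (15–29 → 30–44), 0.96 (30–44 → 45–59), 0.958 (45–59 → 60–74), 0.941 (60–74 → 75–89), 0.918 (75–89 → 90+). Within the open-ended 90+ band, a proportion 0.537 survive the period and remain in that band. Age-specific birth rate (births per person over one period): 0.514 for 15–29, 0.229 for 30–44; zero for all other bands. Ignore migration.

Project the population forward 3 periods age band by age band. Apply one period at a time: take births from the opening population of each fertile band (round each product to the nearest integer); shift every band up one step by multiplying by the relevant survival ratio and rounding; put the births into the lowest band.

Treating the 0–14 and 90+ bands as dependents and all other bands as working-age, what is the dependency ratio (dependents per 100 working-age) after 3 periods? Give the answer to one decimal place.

(Bands numbered youngest = 1 to oldest = 7.)
After projecting period 1:
Births: 3700 × 0.514 = 1902  |  9600 × 0.229 = 2198 → 4100
Band 2: 7300 × 0.962 = 7023
Band 3: 3700 × 0.97 = 3589
Band 4: 9600 × 0.96 = 9216
Band 5: 12400 × 0.958 = 11879
Band 6: 17900 × 0.941 = 16844
Band 7: 7800 × 0.918 + 10100 × 0.537 = 7160 + 5424 = 12584
End of period: [4100, 7023, 3589, 9216, 11879, 16844, 12584]
After projecting period 2:
Births: 7023 × 0.514 = 3610  |  3589 × 0.229 = 822 → 4432
Band 2: 4100 × 0.962 = 3944
Band 3: 7023 × 0.97 = 6812
Band 4: 3589 × 0.96 = 3445
Band 5: 9216 × 0.958 = 8829
Band 6: 11879 × 0.941 = 11178
Band 7: 16844 × 0.918 + 12584 × 0.537 = 15463 + 6758 = 22221
End of period: [4432, 3944, 6812, 3445, 8829, 11178, 22221]
After projecting period 3:
Births: 3944 × 0.514 = 2027  |  6812 × 0.229 = 1560 → 3587
Band 2: 4432 × 0.962 = 4264
Band 3: 3944 × 0.97 = 3826
Band 4: 6812 × 0.96 = 6540
Band 5: 3445 × 0.958 = 3300
Band 6: 8829 × 0.941 = 8308
Band 7: 11178 × 0.918 + 22221 × 0.537 = 10261 + 11933 = 22194
End of period: [3587, 4264, 3826, 6540, 3300, 8308, 22194]
Dependents (band 0–14 + band 90+) = 3587 + 22194 = 25781; working-age = 26238; ratio = 25781/26238 × 100 = 98.3

98.3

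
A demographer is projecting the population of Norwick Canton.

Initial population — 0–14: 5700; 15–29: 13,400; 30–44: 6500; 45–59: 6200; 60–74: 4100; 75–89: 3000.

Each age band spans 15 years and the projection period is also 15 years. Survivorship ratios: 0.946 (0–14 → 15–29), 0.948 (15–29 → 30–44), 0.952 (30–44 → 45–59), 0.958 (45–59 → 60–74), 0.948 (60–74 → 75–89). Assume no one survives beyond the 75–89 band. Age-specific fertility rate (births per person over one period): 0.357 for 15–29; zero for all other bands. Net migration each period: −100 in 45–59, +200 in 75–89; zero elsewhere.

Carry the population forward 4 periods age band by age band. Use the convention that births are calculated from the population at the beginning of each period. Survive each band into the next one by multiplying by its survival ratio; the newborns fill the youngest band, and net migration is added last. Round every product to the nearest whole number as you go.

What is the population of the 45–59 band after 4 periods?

Call the groups 1 to 6, youngest first.
Period 1.
Births: 13400 × 0.357 = 4784
Group 2: 5700 × 0.946 = 5392
Group 3: 13400 × 0.948 = 12703
Group 4: 6500 × 0.952 = 6188
Group 5: 6200 × 0.958 = 5940
Group 6: 4100 × 0.948 = 3887
Net migration: Group 4 − 100 → 6088; Group 6 + 200 → 4087
End of period: [4784, 5392, 12703, 6088, 5940, 4087]
Period 2.
Births: 5392 × 0.357 = 1925
Group 2: 4784 × 0.946 = 4526
Group 3: 5392 × 0.948 = 5112
Group 4: 12703 × 0.952 = 12093
Group 5: 6088 × 0.958 = 5832
Group 6: 5940 × 0.948 = 5631
Net migration: Group 4 − 100 → 11993; Group 6 + 200 → 5831
End of period: [1925, 4526, 5112, 11993, 5832, 5831]
Period 3.
Births: 4526 × 0.357 = 1616
Group 2: 1925 × 0.946 = 1821
Group 3: 4526 × 0.948 = 4291
Group 4: 5112 × 0.952 = 4867
Group 5: 11993 × 0.958 = 11489
Group 6: 5832 × 0.948 = 5529
Net migration: Group 4 − 100 → 4767; Group 6 + 200 → 5729
End of period: [1616, 1821, 4291, 4767, 11489, 5729]
Period 4.
Births: 1821 × 0.357 = 650
Group 2: 1616 × 0.946 = 1529
Group 3: 1821 × 0.948 = 1726
Group 4: 4291 × 0.952 = 4085
Group 5: 4767 × 0.958 = 4567
Group 6: 11489 × 0.948 = 10892
Net migration: Group 4 − 100 → 3985; Group 6 + 200 → 11092
End of period: [650, 1529, 1726, 3985, 4567, 11092]

3985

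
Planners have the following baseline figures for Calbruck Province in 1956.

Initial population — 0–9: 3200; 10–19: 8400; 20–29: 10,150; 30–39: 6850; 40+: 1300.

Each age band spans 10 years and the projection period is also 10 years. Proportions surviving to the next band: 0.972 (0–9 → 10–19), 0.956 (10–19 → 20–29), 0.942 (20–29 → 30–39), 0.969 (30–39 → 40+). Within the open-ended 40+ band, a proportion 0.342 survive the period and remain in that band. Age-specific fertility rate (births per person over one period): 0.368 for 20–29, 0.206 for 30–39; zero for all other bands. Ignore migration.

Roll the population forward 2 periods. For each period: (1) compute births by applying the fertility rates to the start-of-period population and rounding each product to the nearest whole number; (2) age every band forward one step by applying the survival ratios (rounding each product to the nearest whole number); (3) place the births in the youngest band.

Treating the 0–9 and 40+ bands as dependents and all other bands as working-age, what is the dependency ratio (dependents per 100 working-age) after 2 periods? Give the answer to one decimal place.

106.9

(Groups numbered youngest = 1 to oldest = 5.)
Period 1.
Births: 10150 × 0.368 = 3735, 6850 × 0.206 = 1411 — total 5146
Group 2: 3200 × 0.972 = 3110
Group 3: 8400 × 0.956 = 8030
Group 4: 10150 × 0.942 = 9561
Group 5: 6850 × 0.969 + 1300 × 0.342 = 6638 + 445 = 7083
End of period: [5146, 3110, 8030, 9561, 7083]
Period 2.
Births: 8030 × 0.368 = 2955, 9561 × 0.206 = 1970 — total 4925
Group 2: 5146 × 0.972 = 5002
Group 3: 3110 × 0.956 = 2973
Group 4: 8030 × 0.942 = 7564
Group 5: 9561 × 0.969 + 7083 × 0.342 = 9265 + 2422 = 11687
End of period: [4925, 5002, 2973, 7564, 11687]
Dependents (band 0–9 + band 40+) = 4925 + 11687 = 16612; working-age = 15539; ratio = 16612/15539 × 100 = 106.9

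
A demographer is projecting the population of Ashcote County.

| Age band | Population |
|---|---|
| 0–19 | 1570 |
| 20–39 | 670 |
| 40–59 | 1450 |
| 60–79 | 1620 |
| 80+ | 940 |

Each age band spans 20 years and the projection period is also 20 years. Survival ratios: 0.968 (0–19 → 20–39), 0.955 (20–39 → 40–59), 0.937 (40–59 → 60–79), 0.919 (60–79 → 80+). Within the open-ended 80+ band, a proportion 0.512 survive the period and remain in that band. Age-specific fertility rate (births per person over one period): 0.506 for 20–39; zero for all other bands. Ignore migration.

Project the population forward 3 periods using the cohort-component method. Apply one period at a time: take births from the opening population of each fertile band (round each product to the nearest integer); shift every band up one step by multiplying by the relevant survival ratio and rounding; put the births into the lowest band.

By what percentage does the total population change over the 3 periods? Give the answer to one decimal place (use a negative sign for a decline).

-31.3

Let band 1 be 0–19 through band 5 = 80+.
[period 1]
Births: 670 × 0.506 = 339
Band 2: 1570 × 0.968 = 1520
Band 3: 670 × 0.955 = 640
Band 4: 1450 × 0.937 = 1359
Band 5: 1620 × 0.919 + 940 × 0.512 = 1489 + 481 = 1970
Giving 339 / 1520 / 640 / 1359 / 1970.
[period 2]
Births: 1520 × 0.506 = 769
Band 2: 339 × 0.968 = 328
Band 3: 1520 × 0.955 = 1452
Band 4: 640 × 0.937 = 600
Band 5: 1359 × 0.919 + 1970 × 0.512 = 1249 + 1009 = 2258
Giving 769 / 328 / 1452 / 600 / 2258.
[period 3]
Births: 328 × 0.506 = 166
Band 2: 769 × 0.968 = 744
Band 3: 328 × 0.955 = 313
Band 4: 1452 × 0.937 = 1361
Band 5: 600 × 0.919 + 2258 × 0.512 = 551 + 1156 = 1707
Giving 166 / 744 / 313 / 1361 / 1707.
Total: 6250 → 4291; change = -1959; percentage change = -31.3%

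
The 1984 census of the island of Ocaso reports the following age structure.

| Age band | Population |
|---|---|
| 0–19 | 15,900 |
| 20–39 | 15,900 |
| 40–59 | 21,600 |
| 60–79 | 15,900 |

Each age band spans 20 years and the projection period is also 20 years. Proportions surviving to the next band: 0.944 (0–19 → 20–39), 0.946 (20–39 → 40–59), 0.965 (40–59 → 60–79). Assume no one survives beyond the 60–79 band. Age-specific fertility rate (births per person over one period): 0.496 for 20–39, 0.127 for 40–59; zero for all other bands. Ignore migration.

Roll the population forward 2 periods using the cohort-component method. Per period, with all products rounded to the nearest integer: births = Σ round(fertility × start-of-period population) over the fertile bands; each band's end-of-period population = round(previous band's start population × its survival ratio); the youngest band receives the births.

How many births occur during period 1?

Period 1:
Births: 15900 * 0.496 = 7886, 21600 * 0.127 = 2743 → total 10629
20–39: 15900 * 0.944 = 15010
40–59: 15900 * 0.946 = 15041
60–79: 21600 * 0.965 = 20844
→ [10629, 15010, 15041, 20844]

10629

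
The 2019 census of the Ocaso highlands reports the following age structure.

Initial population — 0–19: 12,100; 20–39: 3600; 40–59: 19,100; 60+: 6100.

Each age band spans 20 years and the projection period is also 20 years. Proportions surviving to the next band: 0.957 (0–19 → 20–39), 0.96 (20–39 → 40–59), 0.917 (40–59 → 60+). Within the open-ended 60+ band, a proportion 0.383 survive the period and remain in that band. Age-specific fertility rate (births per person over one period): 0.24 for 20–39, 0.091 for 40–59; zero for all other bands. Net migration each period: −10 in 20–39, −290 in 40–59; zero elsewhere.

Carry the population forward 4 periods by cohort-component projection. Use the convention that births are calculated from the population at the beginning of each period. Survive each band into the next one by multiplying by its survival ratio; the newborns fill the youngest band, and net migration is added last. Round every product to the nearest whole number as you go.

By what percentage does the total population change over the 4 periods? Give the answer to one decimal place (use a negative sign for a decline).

-70.3

— Period 1 —
Births: 3600 × 0.24 = 864  |  19100 × 0.091 = 1738 ⇒ total 2602
20–39: 12100 × 0.957 = 11580
40–59: 3600 × 0.96 = 3456
60+: 19100 × 0.917 + 6100 × 0.383 = 17515 + 2336 = 19851
Net migration: 20–39 − 10 → 11570; 40–59 − 290 → 3166
→ [2602, 11570, 3166, 19851]
— Period 2 —
Births: 11570 × 0.24 = 2777  |  3166 × 0.091 = 288 ⇒ total 3065
20–39: 2602 × 0.957 = 2490
40–59: 11570 × 0.96 = 11107
60+: 3166 × 0.917 + 19851 × 0.383 = 2903 + 7603 = 10506
Net migration: 20–39 − 10 → 2480; 40–59 − 290 → 10817
→ [3065, 2480, 10817, 10506]
— Period 3 —
Births: 2480 × 0.24 = 595  |  10817 × 0.091 = 984 ⇒ total 1579
20–39: 3065 × 0.957 = 2933
40–59: 2480 × 0.96 = 2381
60+: 10817 × 0.917 + 10506 × 0.383 = 9919 + 4024 = 13943
Net migration: 20–39 − 10 → 2923; 40–59 − 290 → 2091
→ [1579, 2923, 2091, 13943]
— Period 4 —
Births: 2923 × 0.24 = 702  |  2091 × 0.091 = 190 ⇒ total 892
20–39: 1579 × 0.957 = 1511
40–59: 2923 × 0.96 = 2806
60+: 2091 × 0.917 + 13943 × 0.383 = 1917 + 5340 = 7257
Net migration: 20–39 − 10 → 1501; 40–59 − 290 → 2516
→ [892, 1501, 2516, 7257]
Total: 40900 → 12166; change = -28734; percentage change = -70.3%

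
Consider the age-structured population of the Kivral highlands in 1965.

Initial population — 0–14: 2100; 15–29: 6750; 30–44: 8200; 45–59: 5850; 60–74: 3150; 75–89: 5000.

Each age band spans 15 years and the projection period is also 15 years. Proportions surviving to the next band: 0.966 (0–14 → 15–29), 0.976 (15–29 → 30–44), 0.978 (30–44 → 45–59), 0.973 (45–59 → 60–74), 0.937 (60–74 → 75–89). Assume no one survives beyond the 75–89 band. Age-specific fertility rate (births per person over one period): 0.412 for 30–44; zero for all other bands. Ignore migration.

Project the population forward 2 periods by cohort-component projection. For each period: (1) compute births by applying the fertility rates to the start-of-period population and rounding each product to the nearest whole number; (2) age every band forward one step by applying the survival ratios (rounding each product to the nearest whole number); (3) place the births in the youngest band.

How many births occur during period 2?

2714

(Bands numbered youngest = 1 to oldest = 6.)
After projecting period 1:
Births: 8200 × 0.412 = 3378
Band 2: 2100 × 0.966 = 2029
Band 3: 6750 × 0.976 = 6588
Band 4: 8200 × 0.978 = 8020
Band 5: 5850 × 0.973 = 5692
Band 6: 3150 × 0.937 = 2952
→ [3378, 2029, 6588, 8020, 5692, 2952]
After projecting period 2:
Births: 6588 × 0.412 = 2714
Band 2: 3378 × 0.966 = 3263
Band 3: 2029 × 0.976 = 1980
Band 4: 6588 × 0.978 = 6443
Band 5: 8020 × 0.973 = 7803
Band 6: 5692 × 0.937 = 5333
→ [2714, 3263, 1980, 6443, 7803, 5333]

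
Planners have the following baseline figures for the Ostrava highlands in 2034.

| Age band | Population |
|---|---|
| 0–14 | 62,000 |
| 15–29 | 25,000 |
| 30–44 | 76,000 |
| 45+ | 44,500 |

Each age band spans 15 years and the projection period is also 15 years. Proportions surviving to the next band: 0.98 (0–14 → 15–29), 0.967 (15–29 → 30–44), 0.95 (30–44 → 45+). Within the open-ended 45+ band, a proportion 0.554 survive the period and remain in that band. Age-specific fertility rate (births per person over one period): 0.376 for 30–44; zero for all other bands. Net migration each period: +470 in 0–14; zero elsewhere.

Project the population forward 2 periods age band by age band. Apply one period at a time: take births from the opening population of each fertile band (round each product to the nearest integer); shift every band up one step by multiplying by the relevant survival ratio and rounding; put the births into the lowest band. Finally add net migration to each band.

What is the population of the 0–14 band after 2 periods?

9560

(Bands numbered youngest = 1 to oldest = 4.)
After projecting period 1:
Births: 76000 × 0.376 = 28576
Band 2: 62000 × 0.98 = 60760
Band 3: 25000 × 0.967 = 24175
Band 4: 76000 × 0.95 + 44500 × 0.554 = 72200 + 24653 = 96853
Net migration: Band 1 + 470 → 29046
End of period: [29046, 60760, 24175, 96853]
After projecting period 2:
Births: 24175 × 0.376 = 9090
Band 2: 29046 × 0.98 = 28465
Band 3: 60760 × 0.967 = 58755
Band 4: 24175 × 0.95 + 96853 × 0.554 = 22966 + 53657 = 76623
Net migration: Band 1 + 470 → 9560
End of period: [9560, 28465, 58755, 76623]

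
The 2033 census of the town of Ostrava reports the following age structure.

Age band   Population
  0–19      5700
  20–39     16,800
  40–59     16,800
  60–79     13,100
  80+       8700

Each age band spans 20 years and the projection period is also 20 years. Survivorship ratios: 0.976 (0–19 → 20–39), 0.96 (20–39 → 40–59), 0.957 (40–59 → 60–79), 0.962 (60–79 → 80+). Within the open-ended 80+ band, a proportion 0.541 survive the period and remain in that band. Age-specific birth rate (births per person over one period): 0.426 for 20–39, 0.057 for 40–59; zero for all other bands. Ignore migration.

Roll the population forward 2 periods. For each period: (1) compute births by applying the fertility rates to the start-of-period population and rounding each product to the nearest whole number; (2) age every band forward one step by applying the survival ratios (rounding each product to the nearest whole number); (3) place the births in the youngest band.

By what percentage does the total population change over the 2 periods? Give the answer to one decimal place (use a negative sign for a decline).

-7.0

(Bands numbered youngest = 1 to oldest = 5.)
After projecting period 1:
Births: 16800 × 0.426 = 7157  |  16800 × 0.057 = 958 → total 8115
Band 2: 5700 × 0.976 = 5563
Band 3: 16800 × 0.96 = 16128
Band 4: 16800 × 0.957 = 16078
Band 5: 13100 × 0.962 + 8700 × 0.541 = 12602 + 4707 = 17309
→ [8115, 5563, 16128, 16078, 17309]
After projecting period 2:
Births: 5563 × 0.426 = 2370  |  16128 × 0.057 = 919 → total 3289
Band 2: 8115 × 0.976 = 7920
Band 3: 5563 × 0.96 = 5340
Band 4: 16128 × 0.957 = 15434
Band 5: 16078 × 0.962 + 17309 × 0.541 = 15467 + 9364 = 24831
→ [3289, 7920, 5340, 15434, 24831]
Total: 61100 → 56814; change = -4286; percentage change = -7.0%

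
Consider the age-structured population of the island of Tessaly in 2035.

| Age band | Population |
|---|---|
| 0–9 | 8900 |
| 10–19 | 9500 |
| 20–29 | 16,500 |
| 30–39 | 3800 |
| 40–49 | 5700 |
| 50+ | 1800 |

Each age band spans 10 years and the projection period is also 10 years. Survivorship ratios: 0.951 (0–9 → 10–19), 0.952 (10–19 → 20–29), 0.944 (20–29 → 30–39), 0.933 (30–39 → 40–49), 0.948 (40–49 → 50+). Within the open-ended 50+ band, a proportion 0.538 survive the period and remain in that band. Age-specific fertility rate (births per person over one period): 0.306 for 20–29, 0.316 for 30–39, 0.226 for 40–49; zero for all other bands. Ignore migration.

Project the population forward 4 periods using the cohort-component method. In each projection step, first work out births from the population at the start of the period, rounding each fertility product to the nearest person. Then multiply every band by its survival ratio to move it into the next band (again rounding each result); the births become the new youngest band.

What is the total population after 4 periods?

52480

— Period 1 —
Births: 16500 * 0.306 = 5049  |  3800 * 0.316 = 1201  |  5700 * 0.226 = 1288 ⇒ total 7538
10–19: 8900 * 0.951 = 8464
20–29: 9500 * 0.952 = 9044
30–39: 16500 * 0.944 = 15576
40–49: 3800 * 0.933 = 3545
50+: 5700 * 0.948 + 1800 * 0.538 = 5404 + 968 = 6372
Giving 7538 / 8464 / 9044 / 15576 / 3545 / 6372.
— Period 2 —
Births: 9044 * 0.306 = 2767  |  15576 * 0.316 = 4922  |  3545 * 0.226 = 801 ⇒ total 8490
10–19: 7538 * 0.951 = 7169
20–29: 8464 * 0.952 = 8058
30–39: 9044 * 0.944 = 8538
40–49: 15576 * 0.933 = 14532
50+: 3545 * 0.948 + 6372 * 0.538 = 3361 + 3428 = 6789
Giving 8490 / 7169 / 8058 / 8538 / 14532 / 6789.
— Period 3 —
Births: 8058 * 0.306 = 2466  |  8538 * 0.316 = 2698  |  14532 * 0.226 = 3284 ⇒ total 8448
10–19: 8490 * 0.951 = 8074
20–29: 7169 * 0.952 = 6825
30–39: 8058 * 0.944 = 7607
40–49: 8538 * 0.933 = 7966
50+: 14532 * 0.948 + 6789 * 0.538 = 13776 + 3652 = 17428
Giving 8448 / 8074 / 6825 / 7607 / 7966 / 17428.
— Period 4 —
Births: 6825 * 0.306 = 2088  |  7607 * 0.316 = 2404  |  7966 * 0.226 = 1800 ⇒ total 6292
10–19: 8448 * 0.951 = 8034
20–29: 8074 * 0.952 = 7686
30–39: 6825 * 0.944 = 6443
40–49: 7607 * 0.933 = 7097
50+: 7966 * 0.948 + 17428 * 0.538 = 7552 + 9376 = 16928
Giving 6292 / 8034 / 7686 / 6443 / 7097 / 16928.
Total after period 4: 6292 + 8034 + 7686 + 6443 + 7097 + 16928 = 52480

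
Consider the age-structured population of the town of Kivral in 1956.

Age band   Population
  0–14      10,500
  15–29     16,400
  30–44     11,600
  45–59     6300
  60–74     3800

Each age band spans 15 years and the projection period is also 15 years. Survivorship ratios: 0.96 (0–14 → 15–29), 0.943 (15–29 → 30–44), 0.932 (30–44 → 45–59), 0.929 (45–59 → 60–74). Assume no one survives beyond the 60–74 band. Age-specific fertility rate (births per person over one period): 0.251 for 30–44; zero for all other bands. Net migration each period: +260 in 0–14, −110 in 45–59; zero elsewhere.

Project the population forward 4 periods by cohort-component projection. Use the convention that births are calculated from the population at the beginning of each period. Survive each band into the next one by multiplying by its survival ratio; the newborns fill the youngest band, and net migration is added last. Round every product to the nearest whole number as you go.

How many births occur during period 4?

After projecting period 1:
Births: 11600 * 0.251 = 2912
15–29: 10500 * 0.96 = 10080
30–44: 16400 * 0.943 = 15465
45–59: 11600 * 0.932 = 10811
60–74: 6300 * 0.929 = 5853
Net migration: 0–14 + 260 → 3172; 45–59 − 110 → 10701
End of period: [3172, 10080, 15465, 10701, 5853]
After projecting period 2:
Births: 15465 * 0.251 = 3882
15–29: 3172 * 0.96 = 3045
30–44: 10080 * 0.943 = 9505
45–59: 15465 * 0.932 = 14413
60–74: 10701 * 0.929 = 9941
Net migration: 0–14 + 260 → 4142; 45–59 − 110 → 14303
End of period: [4142, 3045, 9505, 14303, 9941]
After projecting period 3:
Births: 9505 * 0.251 = 2386
15–29: 4142 * 0.96 = 3976
30–44: 3045 * 0.943 = 2871
45–59: 9505 * 0.932 = 8859
60–74: 14303 * 0.929 = 13287
Net migration: 0–14 + 260 → 2646; 45–59 − 110 → 8749
End of period: [2646, 3976, 2871, 8749, 13287]
After projecting period 4:
Births: 2871 * 0.251 = 721
15–29: 2646 * 0.96 = 2540
30–44: 3976 * 0.943 = 3749
45–59: 2871 * 0.932 = 2676
60–74: 8749 * 0.929 = 8128
Net migration: 0–14 + 260 → 981; 45–59 − 110 → 2566
End of period: [981, 2540, 3749, 2566, 8128]

721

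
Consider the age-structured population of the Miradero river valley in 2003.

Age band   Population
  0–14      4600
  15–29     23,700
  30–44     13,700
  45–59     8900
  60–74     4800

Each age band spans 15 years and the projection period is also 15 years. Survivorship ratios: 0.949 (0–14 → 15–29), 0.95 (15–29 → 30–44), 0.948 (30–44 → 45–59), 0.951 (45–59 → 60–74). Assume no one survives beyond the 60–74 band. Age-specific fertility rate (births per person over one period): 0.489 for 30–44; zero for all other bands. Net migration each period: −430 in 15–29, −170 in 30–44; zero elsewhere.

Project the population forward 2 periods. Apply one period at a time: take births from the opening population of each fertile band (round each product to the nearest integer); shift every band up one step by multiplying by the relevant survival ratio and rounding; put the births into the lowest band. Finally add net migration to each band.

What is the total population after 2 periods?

Period 1.
Births: 13700 × 0.489 = 6699
15–29: 4600 × 0.949 = 4365
30–44: 23700 × 0.95 = 22515
45–59: 13700 × 0.948 = 12988
60–74: 8900 × 0.951 = 8464
Net migration: 15–29 − 430 → 3935; 30–44 − 170 → 22345
End of period: [6699, 3935, 22345, 12988, 8464]
Period 2.
Births: 22345 × 0.489 = 10927
15–29: 6699 × 0.949 = 6357
30–44: 3935 × 0.95 = 3738
45–59: 22345 × 0.948 = 21183
60–74: 12988 × 0.951 = 12352
Net migration: 15–29 − 430 → 5927; 30–44 − 170 → 3568
End of period: [10927, 5927, 3568, 21183, 12352]
Total after period 2: 10927 + 5927 + 3568 + 21183 + 12352 = 53957

53957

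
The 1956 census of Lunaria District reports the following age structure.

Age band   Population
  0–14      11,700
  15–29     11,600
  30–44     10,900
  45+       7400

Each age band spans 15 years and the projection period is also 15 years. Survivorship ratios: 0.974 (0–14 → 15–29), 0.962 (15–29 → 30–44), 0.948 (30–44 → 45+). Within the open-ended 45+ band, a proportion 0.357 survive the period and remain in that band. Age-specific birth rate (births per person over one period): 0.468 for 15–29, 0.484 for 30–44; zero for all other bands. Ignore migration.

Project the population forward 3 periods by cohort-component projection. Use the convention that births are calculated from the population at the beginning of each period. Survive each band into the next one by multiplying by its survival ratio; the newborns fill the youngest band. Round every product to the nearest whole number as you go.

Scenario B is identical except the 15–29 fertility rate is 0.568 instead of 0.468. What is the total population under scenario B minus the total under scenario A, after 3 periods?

Numbering the groups 1..4 from youngest to oldest:
Period 1.
Births: 11600 × 0.468 = 5429, 10900 × 0.484 = 5276 → 10705
Group 2: 11700 × 0.974 = 11396
Group 3: 11600 × 0.962 = 11159
Group 4: 10900 × 0.948 + 7400 × 0.357 = 10333 + 2642 = 12975
Giving 10705 / 11396 / 11159 / 12975.
Period 2.
Births: 11396 × 0.468 = 5333, 11159 × 0.484 = 5401 → 10734
Group 2: 10705 × 0.974 = 10427
Group 3: 11396 × 0.962 = 10963
Group 4: 11159 × 0.948 + 12975 × 0.357 = 10579 + 4632 = 15211
Giving 10734 / 10427 / 10963 / 15211.
Period 3.
Births: 10427 × 0.468 = 4880, 10963 × 0.484 = 5306 → 10186
Group 2: 10734 × 0.974 = 10455
Group 3: 10427 × 0.962 = 10031
Group 4: 10963 × 0.948 + 15211 × 0.357 = 10393 + 5430 = 15823
Giving 10186 / 10455 / 10031 / 15823.
Scenario A total after 3 periods: 46495
Scenario B projection —
Period 1.
Births: 11600 × 0.568 = 6589, 10900 × 0.484 = 5276 → 11865
Group 2: 11700 × 0.974 = 11396
Group 3: 11600 × 0.962 = 11159
Group 4: 10900 × 0.948 + 7400 × 0.357 = 10333 + 2642 = 12975
Giving 11865 / 11396 / 11159 / 12975.
Period 2.
Births: 11396 × 0.568 = 6473, 11159 × 0.484 = 5401 → 11874
Group 2: 11865 × 0.974 = 11557
Group 3: 11396 × 0.962 = 10963
Group 4: 11159 × 0.948 + 12975 × 0.357 = 10579 + 4632 = 15211
Giving 11874 / 11557 / 10963 / 15211.
Period 3.
Births: 11557 × 0.568 = 6564, 10963 × 0.484 = 5306 → 11870
Group 2: 11874 × 0.974 = 11565
Group 3: 11557 × 0.962 = 11118
Group 4: 10963 × 0.948 + 15211 × 0.357 = 10393 + 5430 = 15823
Giving 11870 / 11565 / 11118 / 15823.
Scenario B total after 3 periods: 50376
Difference B − A = 50376 − 46495 = 3881

3881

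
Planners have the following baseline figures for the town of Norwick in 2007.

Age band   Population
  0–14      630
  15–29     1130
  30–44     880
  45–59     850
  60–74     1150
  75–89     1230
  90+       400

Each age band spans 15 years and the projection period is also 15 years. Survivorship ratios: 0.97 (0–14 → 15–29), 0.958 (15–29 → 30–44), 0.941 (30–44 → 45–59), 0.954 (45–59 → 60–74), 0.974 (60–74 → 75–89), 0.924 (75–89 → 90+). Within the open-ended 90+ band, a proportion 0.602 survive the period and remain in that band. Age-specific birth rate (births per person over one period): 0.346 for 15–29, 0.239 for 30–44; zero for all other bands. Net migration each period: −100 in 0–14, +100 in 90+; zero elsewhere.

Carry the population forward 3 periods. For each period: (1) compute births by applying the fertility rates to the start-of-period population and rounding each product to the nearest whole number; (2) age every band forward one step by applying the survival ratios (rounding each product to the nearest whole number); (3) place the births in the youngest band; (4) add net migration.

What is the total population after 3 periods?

Call the groups 1 to 7, youngest first.
Period 1.
Births: 1130 × 0.346 = 391 ; 880 × 0.239 = 210 → 601
Group 2: 630 × 0.97 = 611
Group 3: 1130 × 0.958 = 1083
Group 4: 880 × 0.941 = 828
Group 5: 850 × 0.954 = 811
Group 6: 1150 × 0.974 = 1120
Group 7: 1230 × 0.924 + 400 × 0.602 = 1137 + 241 = 1378
Net migration: Group 1 − 100 → 501; Group 7 + 100 → 1478
End of period: [501, 611, 1083, 828, 811, 1120, 1478]
Period 2.
Births: 611 × 0.346 = 211 ; 1083 × 0.239 = 259 → 470
Group 2: 501 × 0.97 = 486
Group 3: 611 × 0.958 = 585
Group 4: 1083 × 0.941 = 1019
Group 5: 828 × 0.954 = 790
Group 6: 811 × 0.974 = 790
Group 7: 1120 × 0.924 + 1478 × 0.602 = 1035 + 890 = 1925
Net migration: Group 1 − 100 → 370; Group 7 + 100 → 2025
End of period: [370, 486, 585, 1019, 790, 790, 2025]
Period 3.
Births: 486 × 0.346 = 168 ; 585 × 0.239 = 140 → 308
Group 2: 370 × 0.97 = 359
Group 3: 486 × 0.958 = 466
Group 4: 585 × 0.941 = 550
Group 5: 1019 × 0.954 = 972
Group 6: 790 × 0.974 = 769
Group 7: 790 × 0.924 + 2025 × 0.602 = 730 + 1219 = 1949
Net migration: Group 1 − 100 → 208; Group 7 + 100 → 2049
End of period: [208, 359, 466, 550, 972, 769, 2049]
Total after period 3: 208 + 359 + 466 + 550 + 972 + 769 + 2049 = 5373

5373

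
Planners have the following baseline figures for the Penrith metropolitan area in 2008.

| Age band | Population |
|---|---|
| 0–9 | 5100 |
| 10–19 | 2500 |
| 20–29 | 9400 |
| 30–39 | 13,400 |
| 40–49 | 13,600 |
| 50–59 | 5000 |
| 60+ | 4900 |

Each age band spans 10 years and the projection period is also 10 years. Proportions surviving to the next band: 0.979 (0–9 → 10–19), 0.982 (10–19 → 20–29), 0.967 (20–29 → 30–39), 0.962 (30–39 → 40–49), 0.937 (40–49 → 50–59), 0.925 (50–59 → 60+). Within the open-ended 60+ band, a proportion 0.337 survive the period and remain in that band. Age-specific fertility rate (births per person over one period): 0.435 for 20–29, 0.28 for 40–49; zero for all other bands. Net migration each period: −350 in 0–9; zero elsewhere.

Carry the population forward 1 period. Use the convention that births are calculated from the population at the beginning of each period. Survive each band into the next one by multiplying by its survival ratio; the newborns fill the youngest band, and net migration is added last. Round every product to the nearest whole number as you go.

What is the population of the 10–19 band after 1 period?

[period 1]
Births: 9400 × 0.435 = 4089  |  13600 × 0.28 = 3808 — total 7897
10–19: 5100 × 0.979 = 4993
20–29: 2500 × 0.982 = 2455
30–39: 9400 × 0.967 = 9090
40–49: 13400 × 0.962 = 12891
50–59: 13600 × 0.937 = 12743
60+: 5000 × 0.925 + 4900 × 0.337 = 4625 + 1651 = 6276
Net migration: 0–9 − 350 → 7547
End of period: [7547, 4993, 2455, 9090, 12891, 12743, 6276]

4993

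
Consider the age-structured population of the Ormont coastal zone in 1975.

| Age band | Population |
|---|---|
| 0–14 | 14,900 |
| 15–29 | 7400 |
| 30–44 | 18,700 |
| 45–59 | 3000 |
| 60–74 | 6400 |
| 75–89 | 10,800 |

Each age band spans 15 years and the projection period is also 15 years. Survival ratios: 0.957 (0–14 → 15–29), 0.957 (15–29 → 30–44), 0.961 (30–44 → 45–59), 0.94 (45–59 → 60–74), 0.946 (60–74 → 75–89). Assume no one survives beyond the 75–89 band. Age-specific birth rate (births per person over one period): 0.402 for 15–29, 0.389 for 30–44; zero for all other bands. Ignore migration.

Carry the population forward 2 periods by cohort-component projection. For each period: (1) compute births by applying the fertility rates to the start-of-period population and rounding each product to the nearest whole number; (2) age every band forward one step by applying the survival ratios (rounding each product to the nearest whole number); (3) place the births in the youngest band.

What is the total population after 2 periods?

Numbering the bands 1..6 from youngest to oldest:
[period 1]
Births: 7400 × 0.402 = 2975 ; 18700 × 0.389 = 7274 ⇒ total 10249
Band 2: 14900 × 0.957 = 14259
Band 3: 7400 × 0.957 = 7082
Band 4: 18700 × 0.961 = 17971
Band 5: 3000 × 0.94 = 2820
Band 6: 6400 × 0.946 = 6054
Population now: 0–14=10249, 15–29=14259, 30–44=7082, 45–59=17971, 60–74=2820, 75–89=6054
[period 2]
Births: 14259 × 0.402 = 5732 ; 7082 × 0.389 = 2755 ⇒ total 8487
Band 2: 10249 × 0.957 = 9808
Band 3: 14259 × 0.957 = 13646
Band 4: 7082 × 0.961 = 6806
Band 5: 17971 × 0.94 = 16893
Band 6: 2820 × 0.946 = 2668
Population now: 0–14=8487, 15–29=9808, 30–44=13646, 45–59=6806, 60–74=16893, 75–89=2668
Total after period 2: 8487 + 9808 + 13646 + 6806 + 16893 + 2668 = 58308

58308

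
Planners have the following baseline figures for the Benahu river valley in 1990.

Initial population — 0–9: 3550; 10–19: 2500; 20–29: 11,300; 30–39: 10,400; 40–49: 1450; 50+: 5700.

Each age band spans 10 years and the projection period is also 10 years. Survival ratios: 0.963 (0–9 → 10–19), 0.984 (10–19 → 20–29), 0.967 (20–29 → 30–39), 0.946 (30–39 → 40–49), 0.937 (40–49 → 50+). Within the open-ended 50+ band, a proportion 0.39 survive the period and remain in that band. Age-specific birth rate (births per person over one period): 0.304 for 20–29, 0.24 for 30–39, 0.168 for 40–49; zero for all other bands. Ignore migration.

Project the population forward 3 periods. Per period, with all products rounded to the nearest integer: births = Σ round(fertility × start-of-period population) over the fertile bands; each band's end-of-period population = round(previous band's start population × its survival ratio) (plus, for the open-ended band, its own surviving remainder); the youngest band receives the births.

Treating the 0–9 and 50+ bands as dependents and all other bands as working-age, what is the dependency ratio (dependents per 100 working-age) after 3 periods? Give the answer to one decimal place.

106.0

Call the groups 1 to 6, youngest first.
After projecting period 1:
Births: 11300 * 0.304 = 3435  |  10400 * 0.24 = 2496  |  1450 * 0.168 = 244 — total 6175
Group 2: 3550 * 0.963 = 3419
Group 3: 2500 * 0.984 = 2460
Group 4: 11300 * 0.967 = 10927
Group 5: 10400 * 0.946 = 9838
Group 6: 1450 * 0.937 + 5700 * 0.39 = 1359 + 2223 = 3582
Population now: 0–9=6175, 10–19=3419, 20–29=2460, 30–39=10927, 40–49=9838, 50+=3582
After projecting period 2:
Births: 2460 * 0.304 = 748  |  10927 * 0.24 = 2622  |  9838 * 0.168 = 1653 — total 5023
Group 2: 6175 * 0.963 = 5947
Group 3: 3419 * 0.984 = 3364
Group 4: 2460 * 0.967 = 2379
Group 5: 10927 * 0.946 = 10337
Group 6: 9838 * 0.937 + 3582 * 0.39 = 9218 + 1397 = 10615
Population now: 0–9=5023, 10–19=5947, 20–29=3364, 30–39=2379, 40–49=10337, 50+=10615
After projecting period 3:
Births: 3364 * 0.304 = 1023  |  2379 * 0.24 = 571  |  10337 * 0.168 = 1737 — total 3331
Group 2: 5023 * 0.963 = 4837
Group 3: 5947 * 0.984 = 5852
Group 4: 3364 * 0.967 = 3253
Group 5: 2379 * 0.946 = 2251
Group 6: 10337 * 0.937 + 10615 * 0.39 = 9686 + 4140 = 13826
Population now: 0–9=3331, 10–19=4837, 20–29=5852, 30–39=3253, 40–49=2251, 50+=13826
Dependents (band 0–9 + band 50+) = 3331 + 13826 = 17157; working-age = 16193; ratio = 17157/16193 × 100 = 106.0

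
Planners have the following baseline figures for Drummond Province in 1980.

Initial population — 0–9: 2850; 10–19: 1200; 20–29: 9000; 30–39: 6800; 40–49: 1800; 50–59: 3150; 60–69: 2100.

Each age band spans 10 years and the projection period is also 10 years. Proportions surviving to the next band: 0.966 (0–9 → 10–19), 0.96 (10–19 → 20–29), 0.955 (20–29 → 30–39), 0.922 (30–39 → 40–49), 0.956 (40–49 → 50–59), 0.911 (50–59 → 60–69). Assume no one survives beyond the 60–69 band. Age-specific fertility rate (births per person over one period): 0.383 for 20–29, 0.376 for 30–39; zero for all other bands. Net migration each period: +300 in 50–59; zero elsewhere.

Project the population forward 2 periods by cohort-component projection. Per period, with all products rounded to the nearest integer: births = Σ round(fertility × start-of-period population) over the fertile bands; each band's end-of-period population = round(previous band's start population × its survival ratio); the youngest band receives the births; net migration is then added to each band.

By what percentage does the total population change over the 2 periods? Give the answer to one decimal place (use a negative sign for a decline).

Numbering the groups 1..7 from youngest to oldest:
Period 1.
Births: 9000 × 0.383 = 3447, 6800 × 0.376 = 2557 — total 6004
Group 2: 2850 × 0.966 = 2753
Group 3: 1200 × 0.96 = 1152
Group 4: 9000 × 0.955 = 8595
Group 5: 6800 × 0.922 = 6270
Group 6: 1800 × 0.956 = 1721
Group 7: 3150 × 0.911 = 2870
Net migration: Group 6 + 300 → 2021
Population now: 0–9=6004, 10–19=2753, 20–29=1152, 30–39=8595, 40–49=6270, 50–59=2021, 60–69=2870
Period 2.
Births: 1152 × 0.383 = 441, 8595 × 0.376 = 3232 — total 3673
Group 2: 6004 × 0.966 = 5800
Group 3: 2753 × 0.96 = 2643
Group 4: 1152 × 0.955 = 1100
Group 5: 8595 × 0.922 = 7925
Group 6: 6270 × 0.956 = 5994
Group 7: 2021 × 0.911 = 1841
Net migration: Group 6 + 300 → 6294
Population now: 0–9=3673, 10–19=5800, 20–29=2643, 30–39=1100, 40–49=7925, 50–59=6294, 60–69=1841
Total: 26900 → 29276; change = 2376; percentage change = 8.8%

8.8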